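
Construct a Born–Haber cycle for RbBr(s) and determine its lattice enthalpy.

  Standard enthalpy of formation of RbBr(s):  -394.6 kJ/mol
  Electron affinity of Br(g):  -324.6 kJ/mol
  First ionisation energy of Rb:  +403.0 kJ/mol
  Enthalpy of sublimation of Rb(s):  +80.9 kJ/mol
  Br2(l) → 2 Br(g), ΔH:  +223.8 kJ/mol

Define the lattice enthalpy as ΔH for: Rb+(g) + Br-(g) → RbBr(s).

ΔHf° = 1·ΔHsub + 1·(ΣIE) + 1/2·D(Br2) + 1·EA + U
-394.6 = 1·(+80.9) + 1·(+403.0) + 1/2·(+223.8) + 1·(-324.6) + U
U = -394.6 − (+271.2) = -665.8 kJ/mol

U = -665.8 kJ/mol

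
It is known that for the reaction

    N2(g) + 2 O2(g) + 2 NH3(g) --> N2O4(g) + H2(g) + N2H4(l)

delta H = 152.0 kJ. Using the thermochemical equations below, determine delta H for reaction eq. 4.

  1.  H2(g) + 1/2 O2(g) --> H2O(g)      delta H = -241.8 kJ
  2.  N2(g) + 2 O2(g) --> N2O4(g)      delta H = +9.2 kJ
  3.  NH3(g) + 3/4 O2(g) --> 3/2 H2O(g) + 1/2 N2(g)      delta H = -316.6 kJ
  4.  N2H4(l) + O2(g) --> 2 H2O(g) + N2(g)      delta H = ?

eq. 1 reversed: +241.8 kJ
eq. 2 as written: +9.2 kJ
eq. 3 × 2: (2)·(-316.6) = -633.2 kJ
eq. 4 reversed: contributes −x
+152.0 = (+241.8) + (+9.2) + (-633.2) − x
x = (+152.0 − (-382.2)) / (-1) = -534.2 kJ

delta H = -534.2 kJ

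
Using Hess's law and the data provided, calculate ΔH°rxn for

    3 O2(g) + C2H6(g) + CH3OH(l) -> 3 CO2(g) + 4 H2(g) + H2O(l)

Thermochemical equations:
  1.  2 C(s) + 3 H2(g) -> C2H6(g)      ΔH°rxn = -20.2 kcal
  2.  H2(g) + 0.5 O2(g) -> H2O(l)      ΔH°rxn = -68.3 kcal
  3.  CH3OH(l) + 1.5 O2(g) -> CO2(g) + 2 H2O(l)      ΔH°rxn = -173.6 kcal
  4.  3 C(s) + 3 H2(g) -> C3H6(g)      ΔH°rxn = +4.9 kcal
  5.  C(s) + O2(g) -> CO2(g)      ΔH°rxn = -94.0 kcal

eq. 1 reversed: +20.2 kcal
eq. 2 reversed: +68.3 kcal
eq. 3 as written: -173.6 kcal
eq. 4: not needed.
eq. 5 × 2: (2)·(-94.0) = -188.0 kcal
ΔH°rxn = (+20.2) + (+68.3) + (-173.6) + (-188.0) = -273.1 kcal

ΔH°rxn = -273.1 kcal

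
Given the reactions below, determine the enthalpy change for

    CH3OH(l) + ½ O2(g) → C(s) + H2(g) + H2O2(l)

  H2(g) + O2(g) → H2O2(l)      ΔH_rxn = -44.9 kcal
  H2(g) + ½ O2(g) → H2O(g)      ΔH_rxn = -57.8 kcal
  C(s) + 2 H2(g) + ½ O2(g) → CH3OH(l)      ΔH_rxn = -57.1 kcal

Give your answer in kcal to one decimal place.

ΔH_rxn = 12.2 kcal

equation 1 as written (H2O2(l) already on the product side): -44.9 kcal
equation 2: not needed (H2O(g) appears nowhere else).
equation 3 reversed (CH3OH(l) must end up as a reactant): +57.1 kcal
By Hess's law, ΔH_rxn = (-44.9) + (+57.1) = 12.2 kcal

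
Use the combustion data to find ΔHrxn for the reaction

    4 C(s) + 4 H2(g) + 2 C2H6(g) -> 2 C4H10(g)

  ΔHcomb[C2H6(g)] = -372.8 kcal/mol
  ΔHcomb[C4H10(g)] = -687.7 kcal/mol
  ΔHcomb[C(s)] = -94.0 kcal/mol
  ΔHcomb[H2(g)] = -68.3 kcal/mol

Using ΔH = Σ nΔHc°(reactants) − Σ nΔHc°(products):
= [4·(-94.0) + 4·(-68.3) + 2·(-372.8)] − [2·(-687.7)]
= -19.4 kcal/mol

ΔHrxn = -19.4 kcal/mol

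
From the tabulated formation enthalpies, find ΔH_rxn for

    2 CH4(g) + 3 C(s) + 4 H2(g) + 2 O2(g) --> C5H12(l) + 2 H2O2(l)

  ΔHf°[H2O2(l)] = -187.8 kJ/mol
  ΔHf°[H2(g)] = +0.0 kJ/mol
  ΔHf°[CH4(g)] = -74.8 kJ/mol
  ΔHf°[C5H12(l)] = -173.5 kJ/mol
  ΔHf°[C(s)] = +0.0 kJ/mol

ΔH°rxn = Σ nΔHf°(products) − Σ nΔHf°(reactants).
Products: 1·(-173.5) + 2·(-187.8) = -549.1
Reactants: 2·(-74.8) + 3·(+0.0) + 4·(+0.0) + 2·(+0.0) = -149.6
ΔH_rxn = (-549.1) − (-149.6) = -399.5 kJ/mol

ΔH_rxn = -399.5 kJ/mol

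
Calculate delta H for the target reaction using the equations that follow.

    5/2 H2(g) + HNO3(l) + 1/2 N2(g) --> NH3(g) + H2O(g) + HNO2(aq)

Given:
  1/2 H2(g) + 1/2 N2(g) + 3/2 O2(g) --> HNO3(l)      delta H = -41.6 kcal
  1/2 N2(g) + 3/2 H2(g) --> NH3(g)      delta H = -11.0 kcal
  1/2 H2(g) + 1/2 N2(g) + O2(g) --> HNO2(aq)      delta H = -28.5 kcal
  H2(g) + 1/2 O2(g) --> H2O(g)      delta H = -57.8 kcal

delta H = -55.7 kcal

equation 1 reversed: +41.6 kcal
equation 2 as written: -11.0 kcal
equation 3 as written: -28.5 kcal
equation 4 as written: -57.8 kcal
delta H = (+41.6) + (-11.0) + (-28.5) + (-57.8) = -55.7 kcal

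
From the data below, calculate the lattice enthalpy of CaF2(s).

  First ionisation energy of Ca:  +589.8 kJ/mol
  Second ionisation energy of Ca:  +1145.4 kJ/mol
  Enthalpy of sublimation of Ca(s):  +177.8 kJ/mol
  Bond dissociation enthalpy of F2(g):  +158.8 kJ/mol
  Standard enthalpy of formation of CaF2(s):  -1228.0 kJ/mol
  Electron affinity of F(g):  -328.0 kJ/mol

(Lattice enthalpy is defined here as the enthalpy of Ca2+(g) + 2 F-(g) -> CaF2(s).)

ΔHf° = 1·ΔHsub + 1·(ΣIE) + 1·D(F2) + 2·EA + U
-1228.0 = 1·(+177.8) + 1·(+1735.2) + 1·(+158.8) + 2·(-328.0) + U
U = -1228.0 − (+1415.8) = -2643.8 kJ/mol

U = -2643.8 kJ/mol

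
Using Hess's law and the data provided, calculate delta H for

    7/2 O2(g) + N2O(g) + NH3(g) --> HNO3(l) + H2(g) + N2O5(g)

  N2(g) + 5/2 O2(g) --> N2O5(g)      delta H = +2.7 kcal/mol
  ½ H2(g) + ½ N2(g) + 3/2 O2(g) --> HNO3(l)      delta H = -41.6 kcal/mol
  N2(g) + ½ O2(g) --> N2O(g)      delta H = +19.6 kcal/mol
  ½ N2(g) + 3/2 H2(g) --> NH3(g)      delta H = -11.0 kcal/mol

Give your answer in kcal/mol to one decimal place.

delta H = -47.5 kcal/mol

equation 1 as written: +2.7 kcal/mol
equation 2 as written: -41.6 kcal/mol
equation 3 reversed: -19.6 kcal/mol
equation 4 reversed: +11.0 kcal/mol
Combining the equations, delta H = (+2.7) + (-41.6) + (-19.6) + (+11.0) = -47.5 kcal/mol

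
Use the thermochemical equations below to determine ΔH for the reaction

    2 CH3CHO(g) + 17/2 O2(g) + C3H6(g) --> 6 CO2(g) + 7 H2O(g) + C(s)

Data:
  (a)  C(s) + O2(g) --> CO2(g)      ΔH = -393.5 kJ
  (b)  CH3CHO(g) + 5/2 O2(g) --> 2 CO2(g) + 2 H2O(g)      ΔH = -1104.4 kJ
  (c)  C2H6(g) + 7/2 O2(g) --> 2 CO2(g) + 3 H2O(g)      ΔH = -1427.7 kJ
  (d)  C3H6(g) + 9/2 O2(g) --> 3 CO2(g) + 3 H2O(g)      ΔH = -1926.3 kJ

ΔH = -3741.6 kJ

(a) reversed (C(s) must end up as a product): +393.5 kJ
(b) × 2 (×2 to match 2 CH3CHO(g) in the target): (2)·(-1104.4) = -2208.8 kJ
(c): not needed (C2H6(g) appears nowhere else).
(d) as written (C3H6(g) already on the reactant side): -1926.3 kJ
ΔH = (+393.5) + (-2208.8) + (-1926.3) = -3741.6 kJ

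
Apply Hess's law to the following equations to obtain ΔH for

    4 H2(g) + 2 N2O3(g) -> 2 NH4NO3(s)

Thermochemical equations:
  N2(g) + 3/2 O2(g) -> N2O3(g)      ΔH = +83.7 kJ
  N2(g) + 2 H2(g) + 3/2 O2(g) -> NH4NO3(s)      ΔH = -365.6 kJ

equation 1 reversed and × 2: (-2)·(+83.7) = -167.4 kJ
equation 2 × 2: (2)·(-365.6) = -731.2 kJ
Summing the manipulated equations, ΔH = (-2)·(+83.7) + (2)·(-365.6) = -898.6 kJ

ΔH = -898.6 kJ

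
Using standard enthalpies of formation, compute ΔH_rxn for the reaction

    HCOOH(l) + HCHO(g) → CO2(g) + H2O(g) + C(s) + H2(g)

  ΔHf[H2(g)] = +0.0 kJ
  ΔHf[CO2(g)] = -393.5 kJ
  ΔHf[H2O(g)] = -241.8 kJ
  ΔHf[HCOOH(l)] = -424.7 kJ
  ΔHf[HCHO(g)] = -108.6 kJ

ΔH_rxn = -102.0 kJ

ΔH°rxn = Σ nΔHf°(products) − Σ nΔHf°(reactants).
Products: 1·(-393.5) + 1·(-241.8) + 1·(+0.0) + 1·(+0.0) = -635.3
Reactants: 1·(-424.7) + 1·(-108.6) = -533.3
ΔH_rxn = (-635.3) − (-533.3) = -102.0 kJ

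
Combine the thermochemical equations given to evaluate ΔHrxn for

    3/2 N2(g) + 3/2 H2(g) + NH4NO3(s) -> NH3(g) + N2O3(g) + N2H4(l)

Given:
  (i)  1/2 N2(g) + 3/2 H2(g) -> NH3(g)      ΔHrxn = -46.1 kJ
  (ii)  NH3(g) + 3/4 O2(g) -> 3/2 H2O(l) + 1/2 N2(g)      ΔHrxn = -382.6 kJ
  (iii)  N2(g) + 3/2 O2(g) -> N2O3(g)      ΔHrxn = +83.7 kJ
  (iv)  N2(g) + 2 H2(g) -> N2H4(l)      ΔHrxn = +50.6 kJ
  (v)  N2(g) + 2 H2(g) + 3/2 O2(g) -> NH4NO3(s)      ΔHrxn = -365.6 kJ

(i) as written: -46.1 kJ
(ii): not needed (H2O(l) appears nowhere else).
(iii) as written (N2O3(g) already on the product side): +83.7 kJ
(iv) as written (N2H4(l) already on the product side): +50.6 kJ
(v) reversed (reverse to put NH4NO3(s) on the reactant side): +365.6 kJ
ΔHrxn = (-46.1) + (+83.7) + (+50.6) + (+365.6) = 453.8 kJ

ΔHrxn = 453.8 kJ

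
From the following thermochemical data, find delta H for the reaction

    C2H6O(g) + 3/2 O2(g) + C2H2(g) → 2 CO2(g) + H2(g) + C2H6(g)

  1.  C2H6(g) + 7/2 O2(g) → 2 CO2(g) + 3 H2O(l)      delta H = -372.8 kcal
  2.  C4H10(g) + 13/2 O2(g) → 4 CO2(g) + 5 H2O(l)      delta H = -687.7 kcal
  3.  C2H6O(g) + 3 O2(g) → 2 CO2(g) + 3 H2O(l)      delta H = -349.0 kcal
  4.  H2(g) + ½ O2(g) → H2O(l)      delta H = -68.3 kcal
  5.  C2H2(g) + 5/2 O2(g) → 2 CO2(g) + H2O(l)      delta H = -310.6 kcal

delta H = -218.5 kcal

eq. 1 reversed (reverse to put C2H6(g) on the product side): +372.8 kcal
eq. 2: not needed (C4H10(g) appears nowhere else).
eq. 3 as written (C2H6O(g) already on the reactant side): -349.0 kcal
eq. 4 reversed (reverse to put H2(g) on the product side): +68.3 kcal
eq. 5 as written (C2H2(g) already on the reactant side): -310.6 kcal
delta H = (-1)·(-372.8) + (1)·(-349.0) + (-1)·(-68.3) + (1)·(-310.6) = -218.5 kcal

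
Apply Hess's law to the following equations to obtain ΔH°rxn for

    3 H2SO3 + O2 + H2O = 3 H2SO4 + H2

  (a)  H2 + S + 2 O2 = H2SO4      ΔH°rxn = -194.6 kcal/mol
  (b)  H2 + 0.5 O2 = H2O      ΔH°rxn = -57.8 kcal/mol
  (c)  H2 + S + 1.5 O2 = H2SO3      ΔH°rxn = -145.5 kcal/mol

ΔH°rxn = -89.5 kcal/mol

(a) × 3: (3)·(-194.6) = -583.8 kcal/mol
(b) reversed: +57.8 kcal/mol
(c) reversed and × 3: (-3)·(-145.5) = +436.5 kcal/mol
By Hess's law, ΔH°rxn = (-583.8) + (+57.8) + (+436.5) = -89.5 kcal/mol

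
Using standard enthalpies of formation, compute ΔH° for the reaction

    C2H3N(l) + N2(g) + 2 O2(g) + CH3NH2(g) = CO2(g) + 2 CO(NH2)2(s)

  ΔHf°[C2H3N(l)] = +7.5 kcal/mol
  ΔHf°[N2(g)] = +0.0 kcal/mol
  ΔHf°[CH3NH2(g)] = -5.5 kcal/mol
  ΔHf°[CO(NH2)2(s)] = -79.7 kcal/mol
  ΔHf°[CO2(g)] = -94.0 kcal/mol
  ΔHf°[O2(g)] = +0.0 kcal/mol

ΔH°rxn = Σ nΔHf°(products) − Σ nΔHf°(reactants).
Products: 1·(-94.0) + 2·(-79.7) = -253.4
Reactants: 1·(+7.5) + 1·(+0.0) + 2·(+0.0) + 1·(-5.5) = +2.0
ΔH° = (-253.4) − (+2.0) = -255.4 kcal/mol

ΔH° = -255.4 kcal/mol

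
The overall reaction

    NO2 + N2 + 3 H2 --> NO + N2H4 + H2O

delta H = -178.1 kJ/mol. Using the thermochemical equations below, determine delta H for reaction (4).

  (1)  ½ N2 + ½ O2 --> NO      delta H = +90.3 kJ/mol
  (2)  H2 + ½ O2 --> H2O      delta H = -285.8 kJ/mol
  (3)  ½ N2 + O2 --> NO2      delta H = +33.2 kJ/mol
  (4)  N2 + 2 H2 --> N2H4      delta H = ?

delta H = 50.6 kJ/mol

(1) as written: +90.3 kJ/mol
(2) as written: -285.8 kJ/mol
(3) reversed: -33.2 kJ/mol
(4) as written: contributes x
-178.1 = (+90.3) + (-285.8) + (-33.2) + x
x = (-178.1 − (-228.7)) / (1) = 50.6 kJ/mol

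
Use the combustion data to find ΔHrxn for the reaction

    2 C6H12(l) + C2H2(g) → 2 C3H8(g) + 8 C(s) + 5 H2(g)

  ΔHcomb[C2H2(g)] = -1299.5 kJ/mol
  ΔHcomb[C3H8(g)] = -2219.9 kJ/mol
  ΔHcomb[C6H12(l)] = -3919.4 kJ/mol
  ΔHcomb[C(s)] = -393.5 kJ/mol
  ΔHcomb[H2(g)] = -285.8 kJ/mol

ΔHrxn = -121.5 kJ/mol

With combustion enthalpies, reactants minus products:
= [2·(-3919.4) + 1·(-1299.5)] − [2·(-2219.9) + 8·(-393.5) + 5·(-285.8)]
= -121.5 kJ/mol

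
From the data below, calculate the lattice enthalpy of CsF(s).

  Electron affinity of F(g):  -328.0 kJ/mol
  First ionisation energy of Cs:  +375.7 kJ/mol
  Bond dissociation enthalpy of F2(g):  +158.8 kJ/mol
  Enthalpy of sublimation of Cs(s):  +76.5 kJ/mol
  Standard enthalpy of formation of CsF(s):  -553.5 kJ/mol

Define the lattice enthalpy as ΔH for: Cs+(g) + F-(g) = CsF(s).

U = -757.1 kJ/mol

ΔHf° = 1·ΔHsub + 1·(ΣIE) + 1/2·D(F2) + 1·EA + U
-553.5 = 1·(+76.5) + 1·(+375.7) + 1/2·(+158.8) + 1·(-328.0) + U
U = -553.5 − (+203.6) = -757.1 kJ/mol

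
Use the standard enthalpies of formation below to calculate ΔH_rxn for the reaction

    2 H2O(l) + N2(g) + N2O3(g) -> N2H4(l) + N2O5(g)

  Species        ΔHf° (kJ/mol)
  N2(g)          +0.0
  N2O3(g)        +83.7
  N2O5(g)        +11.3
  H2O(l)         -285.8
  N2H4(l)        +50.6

ΔH_rxn = 549.8 kJ/mol

ΔH°rxn = Σ nΔHf°(products) − Σ nΔHf°(reactants).
Products: 1·(+50.6) + 1·(+11.3) = +61.9
Reactants: 2·(-285.8) + 1·(+0.0) + 1·(+83.7) = -487.9
ΔH_rxn = (+61.9) − (-487.9) = 549.8 kJ/mol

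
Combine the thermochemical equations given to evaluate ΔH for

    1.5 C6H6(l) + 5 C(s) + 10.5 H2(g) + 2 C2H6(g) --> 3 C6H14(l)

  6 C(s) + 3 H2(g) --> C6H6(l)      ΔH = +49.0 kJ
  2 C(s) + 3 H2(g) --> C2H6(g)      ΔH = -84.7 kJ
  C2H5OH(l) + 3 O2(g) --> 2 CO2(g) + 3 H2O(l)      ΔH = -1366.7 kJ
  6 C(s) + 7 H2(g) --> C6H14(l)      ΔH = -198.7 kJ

equation 1 reversed and × 3/2 (C6H6(l) must end up as a reactant; scale by 3/2 for the 3/2 C6H6(l)): (-3/2)·(+49.0) = -73.5 kJ
equation 2 reversed and × 2 (reverse to put C2H6(g) on the reactant side; scale by 2 for the 2 C2H6(g)): (-2)·(-84.7) = +169.4 kJ
equation 3: not needed (H2O(l) appears nowhere else).
equation 4 × 3 (scale by 3 for the 3 C6H14(l)): (3)·(-198.7) = -596.1 kJ
By Hess's law, ΔH = (-73.5) + (+169.4) + (-596.1) = -500.2 kJ

ΔH = -500.2 kJ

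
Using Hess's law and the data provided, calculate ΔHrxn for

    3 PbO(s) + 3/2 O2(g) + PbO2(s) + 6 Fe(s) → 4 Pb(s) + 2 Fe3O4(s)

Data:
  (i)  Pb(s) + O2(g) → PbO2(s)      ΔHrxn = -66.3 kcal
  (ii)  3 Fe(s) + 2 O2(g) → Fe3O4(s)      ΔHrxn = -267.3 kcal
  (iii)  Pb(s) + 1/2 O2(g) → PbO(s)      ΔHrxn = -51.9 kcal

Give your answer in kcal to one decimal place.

(i) reversed (PbO2(s) must end up as a reactant): +66.3 kcal
(ii) × 2 (×2 to match 2 Fe3O4(s) in the target): (2)·(-267.3) = -534.6 kcal
(iii) reversed and × 3 (PbO(s) must end up as a reactant; ×3 to match 3 PbO(s) in the target): (-3)·(-51.9) = +155.7 kcal
Summing the manipulated equations, ΔHrxn = (-1)·(-66.3) + (2)·(-267.3) + (-3)·(-51.9) = -312.6 kcal

ΔHrxn = -312.6 kcal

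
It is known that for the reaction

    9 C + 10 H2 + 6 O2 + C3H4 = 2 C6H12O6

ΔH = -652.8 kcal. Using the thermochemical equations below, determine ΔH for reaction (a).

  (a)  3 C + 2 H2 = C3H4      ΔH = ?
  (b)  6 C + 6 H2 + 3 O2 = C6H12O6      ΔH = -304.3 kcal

(a) reversed (C3H4 must end up as a reactant): contributes −x
(b) × 2 (×2 to match 2 C6H12O6 in the target): (2)·(-304.3) = -608.6 kcal
-652.8 = (-608.6) − x
x = (-652.8 − (-608.6)) / (-1) = 44.2 kcal

ΔH = 44.2 kcal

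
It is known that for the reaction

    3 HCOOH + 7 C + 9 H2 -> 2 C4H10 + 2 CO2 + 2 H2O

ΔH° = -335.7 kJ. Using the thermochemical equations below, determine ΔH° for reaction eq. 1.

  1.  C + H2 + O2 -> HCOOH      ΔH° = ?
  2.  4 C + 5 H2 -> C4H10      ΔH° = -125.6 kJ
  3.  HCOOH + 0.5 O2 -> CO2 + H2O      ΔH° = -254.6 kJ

eq. 1 reversed: contributes −x
eq. 2 × 2 (×2 to match 2 C4H10 in the target): (2)·(-125.6) = -251.2 kJ
eq. 3 × 2 (scale by 2 for the 2 CO2): (2)·(-254.6) = -509.2 kJ
-335.7 = (-251.2) + (-509.2) − x
x = (-335.7 − (-760.4)) / (-1) = -424.7 kJ

ΔH° = -424.7 kJ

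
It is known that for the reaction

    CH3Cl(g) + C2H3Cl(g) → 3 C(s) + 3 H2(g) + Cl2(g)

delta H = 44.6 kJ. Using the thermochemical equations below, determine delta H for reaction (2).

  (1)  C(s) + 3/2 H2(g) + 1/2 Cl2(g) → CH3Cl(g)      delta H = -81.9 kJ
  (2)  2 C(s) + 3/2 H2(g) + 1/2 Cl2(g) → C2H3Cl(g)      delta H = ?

delta H = 37.3 kJ

(1) reversed: +81.9 kJ
(2) reversed: contributes −x
+44.6 = (+81.9) − x
x = (+44.6 − (+81.9)) / (-1) = 37.3 kJ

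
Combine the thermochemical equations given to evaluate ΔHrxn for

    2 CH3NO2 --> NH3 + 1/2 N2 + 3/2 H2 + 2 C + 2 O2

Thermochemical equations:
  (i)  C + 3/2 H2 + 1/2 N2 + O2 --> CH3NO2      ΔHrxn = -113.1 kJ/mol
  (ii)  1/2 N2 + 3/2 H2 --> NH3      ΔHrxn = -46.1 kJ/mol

(i) reversed and × 2 (CH3NO2 must end up as a reactant; ×2 to match 2 CH3NO2 in the target): (-2)·(-113.1) = +226.2 kJ/mol
(ii) as written (NH3 already on the product side): -46.1 kJ/mol
Combining the equations, ΔHrxn = (+226.2) + (-46.1) = 180.1 kJ/mol

ΔHrxn = 180.1 kJ/mol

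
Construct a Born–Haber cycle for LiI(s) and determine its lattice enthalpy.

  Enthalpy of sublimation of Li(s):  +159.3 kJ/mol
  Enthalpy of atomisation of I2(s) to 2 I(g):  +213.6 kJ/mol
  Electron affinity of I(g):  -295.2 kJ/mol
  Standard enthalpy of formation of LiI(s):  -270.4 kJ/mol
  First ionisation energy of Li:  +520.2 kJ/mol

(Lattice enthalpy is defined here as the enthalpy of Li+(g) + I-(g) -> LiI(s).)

U = -761.5 kJ/mol

ΔHf° = 1·ΔHsub + 1·(ΣIE) + 1/2·D(I2) + 1·EA + U
-270.4 = 1·(+159.3) + 1·(+520.2) + 1/2·(+213.6) + 1·(-295.2) + U
U = -270.4 − (+491.1) = -761.5 kJ/mol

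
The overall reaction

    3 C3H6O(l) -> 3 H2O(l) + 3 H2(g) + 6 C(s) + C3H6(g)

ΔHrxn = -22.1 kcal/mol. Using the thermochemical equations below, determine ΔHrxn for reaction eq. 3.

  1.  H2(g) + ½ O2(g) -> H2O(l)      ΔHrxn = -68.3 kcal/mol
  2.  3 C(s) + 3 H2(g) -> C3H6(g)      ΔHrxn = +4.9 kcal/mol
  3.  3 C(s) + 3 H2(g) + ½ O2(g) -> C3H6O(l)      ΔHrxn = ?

ΔHrxn = -59.3 kcal/mol

eq. 1 × 3: (3)·(-68.3) = -204.9 kcal/mol
eq. 2 as written: +4.9 kcal/mol
eq. 3 reversed and × 3: contributes −3·x
-22.1 = (-204.9) + (+4.9) − 3·x
x = (-22.1 − (-200.0)) / (-3) = -59.3 kcal/mol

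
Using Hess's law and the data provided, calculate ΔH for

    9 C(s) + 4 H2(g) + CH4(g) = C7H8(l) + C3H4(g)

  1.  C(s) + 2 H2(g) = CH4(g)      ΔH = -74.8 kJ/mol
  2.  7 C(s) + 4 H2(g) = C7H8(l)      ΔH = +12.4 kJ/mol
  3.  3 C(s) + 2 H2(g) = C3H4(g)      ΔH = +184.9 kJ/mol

ΔH = 272.1 kJ/mol

eq. 1 reversed: +74.8 kJ/mol
eq. 2 as written: +12.4 kJ/mol
eq. 3 as written: +184.9 kJ/mol
ΔH = (-1)·(-74.8) + (1)·(+12.4) + (1)·(+184.9) = 272.1 kJ/mol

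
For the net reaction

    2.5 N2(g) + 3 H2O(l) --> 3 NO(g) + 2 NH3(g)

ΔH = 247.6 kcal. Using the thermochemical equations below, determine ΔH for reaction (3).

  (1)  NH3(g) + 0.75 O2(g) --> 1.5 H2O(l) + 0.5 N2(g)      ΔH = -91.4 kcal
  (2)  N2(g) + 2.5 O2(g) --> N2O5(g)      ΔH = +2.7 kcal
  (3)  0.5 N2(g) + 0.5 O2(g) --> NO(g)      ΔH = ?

ΔH = 21.6 kcal

(1) reversed and × 2 (reverse to put NH3(g) on the product side; ×2 to match 2 NH3(g) in the target): (-2)·(-91.4) = +182.8 kcal
(2): not needed (N2O5(g) appears nowhere else).
(3) × 3 (scale by 3 for the 3 NO(g)): contributes 3·x
+247.6 = (+182.8) + 3·x
x = (+247.6 − (+182.8)) / (3) = 21.6 kcal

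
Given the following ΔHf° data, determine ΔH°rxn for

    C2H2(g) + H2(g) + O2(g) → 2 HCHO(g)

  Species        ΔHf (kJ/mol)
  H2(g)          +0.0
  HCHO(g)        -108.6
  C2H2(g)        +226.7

ΔH°rxn = -443.9 kJ/mol

Products: 2·(-108.6) = -217.2
Reactants: 1·(+226.7) + 1·(+0.0) + 1·(+0.0) = +226.7
ΔH°rxn = (-217.2) − (+226.7) = -443.9 kJ/mol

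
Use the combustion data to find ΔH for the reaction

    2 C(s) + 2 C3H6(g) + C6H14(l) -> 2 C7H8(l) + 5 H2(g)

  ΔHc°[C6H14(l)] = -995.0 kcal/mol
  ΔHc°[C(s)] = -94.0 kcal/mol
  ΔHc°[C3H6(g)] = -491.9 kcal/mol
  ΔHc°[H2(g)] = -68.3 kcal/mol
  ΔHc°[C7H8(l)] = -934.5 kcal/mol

Using ΔH = Σ nΔHc°(reactants) − Σ nΔHc°(products):
= [2·(-94.0) + 2·(-491.9) + 1·(-995.0)] − [2·(-934.5) + 5·(-68.3)]
= 43.7 kcal/mol

ΔH = 43.7 kcal/mol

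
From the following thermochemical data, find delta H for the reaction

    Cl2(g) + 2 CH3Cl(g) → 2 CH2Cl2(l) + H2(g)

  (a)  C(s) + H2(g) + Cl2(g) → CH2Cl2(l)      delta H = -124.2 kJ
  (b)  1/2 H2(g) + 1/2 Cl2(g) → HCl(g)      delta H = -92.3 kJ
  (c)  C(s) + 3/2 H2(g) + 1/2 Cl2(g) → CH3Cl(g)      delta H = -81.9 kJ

delta H = -84.6 kJ

(a) × 2: (2)·(-124.2) = -248.4 kJ
(b): not needed.
(c) reversed and × 2: (-2)·(-81.9) = +163.8 kJ
By Hess's law, delta H = (-248.4) + (+163.8) = -84.6 kJ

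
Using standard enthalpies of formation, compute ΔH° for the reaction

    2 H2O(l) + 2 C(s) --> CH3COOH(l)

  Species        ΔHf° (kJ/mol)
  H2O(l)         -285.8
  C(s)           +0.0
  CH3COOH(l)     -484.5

Products: 1·(-484.5) = -484.5
Reactants: 2·(-285.8) + 2·(+0.0) = -571.6
ΔH° = (-484.5) − (-571.6) = 87.1 kJ/mol

ΔH° = 87.1 kJ/mol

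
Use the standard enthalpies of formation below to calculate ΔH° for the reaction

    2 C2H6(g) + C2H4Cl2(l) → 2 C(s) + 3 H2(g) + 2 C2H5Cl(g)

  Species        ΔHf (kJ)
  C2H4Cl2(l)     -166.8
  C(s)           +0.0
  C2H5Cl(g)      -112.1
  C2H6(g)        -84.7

ΔH° = 112.0 kJ

Products: 2·(+0.0) + 3·(+0.0) + 2·(-112.1) = -224.2
Reactants: 2·(-84.7) + 1·(-166.8) = -336.2
ΔH° = (-224.2) − (-336.2) = 112.0 kJ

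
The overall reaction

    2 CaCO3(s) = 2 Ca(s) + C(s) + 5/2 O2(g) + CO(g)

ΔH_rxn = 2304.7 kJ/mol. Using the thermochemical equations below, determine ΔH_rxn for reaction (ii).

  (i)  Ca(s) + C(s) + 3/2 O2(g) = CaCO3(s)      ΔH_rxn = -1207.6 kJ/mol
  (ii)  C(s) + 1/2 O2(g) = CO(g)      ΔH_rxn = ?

(i) reversed and × 2: (-2)·(-1207.6) = +2415.2 kJ/mol
(ii) as written: contributes x
+2304.7 = (+2415.2) + x
x = (+2304.7 − (+2415.2)) / (1) = -110.5 kJ/mol

ΔH_rxn = -110.5 kJ/mol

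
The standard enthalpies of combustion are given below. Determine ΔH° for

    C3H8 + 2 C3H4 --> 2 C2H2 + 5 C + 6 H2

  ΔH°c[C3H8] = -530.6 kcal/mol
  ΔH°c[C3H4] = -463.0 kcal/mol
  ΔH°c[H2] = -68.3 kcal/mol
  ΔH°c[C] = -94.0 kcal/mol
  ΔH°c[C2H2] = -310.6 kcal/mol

ΔH° = 44.4 kcal/mol

Using ΔH = Σ nΔHc°(reactants) − Σ nΔHc°(products):
= [1·(-530.6) + 2·(-463.0)] − [2·(-310.6) + 5·(-94.0) + 6·(-68.3)]
= 44.4 kcal/mol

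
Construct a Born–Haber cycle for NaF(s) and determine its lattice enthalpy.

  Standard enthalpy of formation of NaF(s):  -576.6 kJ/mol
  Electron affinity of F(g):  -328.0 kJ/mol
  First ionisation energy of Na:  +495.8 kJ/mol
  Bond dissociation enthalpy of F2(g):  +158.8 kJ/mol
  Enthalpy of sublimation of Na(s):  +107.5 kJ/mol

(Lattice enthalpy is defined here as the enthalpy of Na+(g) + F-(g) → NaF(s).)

ΔHf° = 1·ΔHsub + 1·(ΣIE) + 1/2·D(F2) + 1·EA + U
-576.6 = 1·(+107.5) + 1·(+495.8) + 1/2·(+158.8) + 1·(-328.0) + U
U = -576.6 − (+354.7) = -931.3 kJ/mol

U = -931.3 kJ/mol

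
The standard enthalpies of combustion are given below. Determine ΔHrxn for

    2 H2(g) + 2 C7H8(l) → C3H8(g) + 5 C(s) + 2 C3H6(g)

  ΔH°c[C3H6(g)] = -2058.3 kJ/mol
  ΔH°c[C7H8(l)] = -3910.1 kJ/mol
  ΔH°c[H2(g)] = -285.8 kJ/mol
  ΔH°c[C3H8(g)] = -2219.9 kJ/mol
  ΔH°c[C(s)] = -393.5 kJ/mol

Using ΔH = Σ nΔHc°(reactants) − Σ nΔHc°(products):
= [2·(-285.8) + 2·(-3910.1)] − [1·(-2219.9) + 5·(-393.5) + 2·(-2058.3)]
= -87.8 kJ/mol

ΔHrxn = -87.8 kJ/mol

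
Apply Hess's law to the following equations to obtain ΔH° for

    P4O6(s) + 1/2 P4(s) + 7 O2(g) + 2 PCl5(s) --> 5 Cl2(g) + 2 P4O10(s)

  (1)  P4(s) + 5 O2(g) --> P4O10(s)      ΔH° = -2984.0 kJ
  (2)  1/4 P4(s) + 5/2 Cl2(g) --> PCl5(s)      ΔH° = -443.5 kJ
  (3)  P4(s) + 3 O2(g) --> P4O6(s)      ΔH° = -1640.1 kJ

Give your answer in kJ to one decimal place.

(1) × 2 (scale by 2 for the 2 P4O10(s)): (2)·(-2984.0) = -5968.0 kJ
(2) reversed and × 2 (PCl5(s) must end up as a reactant; scale by 2 for the 2 PCl5(s)): (-2)·(-443.5) = +887.0 kJ
(3) reversed (reverse to put P4O6(s) on the reactant side): +1640.1 kJ
ΔH° = (-5968.0) + (+887.0) + (+1640.1) = -3440.9 kJ

ΔH° = -3440.9 kJ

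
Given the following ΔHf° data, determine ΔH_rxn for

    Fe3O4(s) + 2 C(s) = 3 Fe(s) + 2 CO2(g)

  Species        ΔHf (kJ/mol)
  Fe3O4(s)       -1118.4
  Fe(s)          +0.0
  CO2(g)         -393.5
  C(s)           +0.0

ΔH_rxn = 331.4 kJ/mol

Products: 3·(+0.0) + 2·(-393.5) = -787.0
Reactants: 1·(-1118.4) + 2·(+0.0) = -1118.4
ΔH_rxn = (-787.0) − (-1118.4) = 331.4 kJ/mol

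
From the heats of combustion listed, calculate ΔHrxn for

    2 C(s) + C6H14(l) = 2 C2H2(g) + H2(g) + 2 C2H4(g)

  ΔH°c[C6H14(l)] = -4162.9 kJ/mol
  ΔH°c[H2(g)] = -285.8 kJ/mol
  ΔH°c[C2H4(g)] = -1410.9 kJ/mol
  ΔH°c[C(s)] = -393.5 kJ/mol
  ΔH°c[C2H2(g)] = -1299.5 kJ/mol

With combustion enthalpies, reactants minus products:
= [2·(-393.5) + 1·(-4162.9)] − [2·(-1299.5) + 1·(-285.8) + 2·(-1410.9)]
= 756.7 kJ/mol

ΔHrxn = 756.7 kJ/mol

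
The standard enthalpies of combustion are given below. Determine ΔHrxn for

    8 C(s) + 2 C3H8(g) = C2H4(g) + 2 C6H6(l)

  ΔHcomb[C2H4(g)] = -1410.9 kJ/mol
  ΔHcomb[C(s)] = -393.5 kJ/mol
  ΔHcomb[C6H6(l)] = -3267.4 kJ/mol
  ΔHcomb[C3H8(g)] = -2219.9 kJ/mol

Using ΔH = Σ nΔHc°(reactants) − Σ nΔHc°(products):
= [8·(-393.5) + 2·(-2219.9)] − [1·(-1410.9) + 2·(-3267.4)]
= 357.9 kJ/mol

ΔHrxn = 357.9 kJ/mol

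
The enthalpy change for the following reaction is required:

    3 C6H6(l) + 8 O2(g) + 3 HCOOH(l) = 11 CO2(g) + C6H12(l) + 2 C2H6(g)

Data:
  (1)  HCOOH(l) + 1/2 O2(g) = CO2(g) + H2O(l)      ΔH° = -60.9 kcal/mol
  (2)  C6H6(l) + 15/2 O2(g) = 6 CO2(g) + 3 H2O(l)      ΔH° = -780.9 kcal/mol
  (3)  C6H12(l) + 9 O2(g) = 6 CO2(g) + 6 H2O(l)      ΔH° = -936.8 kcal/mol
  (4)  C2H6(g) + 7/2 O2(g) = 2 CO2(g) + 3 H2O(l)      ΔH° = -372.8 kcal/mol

(1) × 3 (×3 to match 3 HCOOH(l) in the target): (3)·(-60.9) = -182.7 kcal/mol
(2) × 3 (scale by 3 for the 3 C6H6(l)): (3)·(-780.9) = -2342.7 kcal/mol
(3) reversed (C6H12(l) must end up as a product): +936.8 kcal/mol
(4) reversed and × 2 (C2H6(g) must end up as a product; scale by 2 for the 2 C2H6(g)): (-2)·(-372.8) = +745.6 kcal/mol
ΔH° = (3)·(-60.9) + (3)·(-780.9) + (-1)·(-936.8) + (-2)·(-372.8) = -843.0 kcal/mol

ΔH° = -843.0 kcal/mol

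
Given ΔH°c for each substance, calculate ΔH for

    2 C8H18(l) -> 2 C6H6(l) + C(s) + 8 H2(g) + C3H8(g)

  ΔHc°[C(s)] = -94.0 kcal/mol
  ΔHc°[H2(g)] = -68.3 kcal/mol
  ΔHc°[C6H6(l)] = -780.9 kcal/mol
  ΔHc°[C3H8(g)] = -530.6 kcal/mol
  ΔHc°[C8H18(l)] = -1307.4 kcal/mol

With combustion enthalpies, reactants minus products:
= [2·(-1307.4)] − [2·(-780.9) + 1·(-94.0) + 8·(-68.3) + 1·(-530.6)]
= 118.0 kcal/mol

ΔH = 118.0 kcal/mol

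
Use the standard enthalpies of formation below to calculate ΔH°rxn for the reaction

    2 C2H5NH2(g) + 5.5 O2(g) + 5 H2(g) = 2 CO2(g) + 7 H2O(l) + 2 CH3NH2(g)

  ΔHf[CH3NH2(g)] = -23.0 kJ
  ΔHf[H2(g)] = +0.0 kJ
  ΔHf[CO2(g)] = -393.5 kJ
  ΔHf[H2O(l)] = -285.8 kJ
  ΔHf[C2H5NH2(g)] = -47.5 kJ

ΔH°rxn = -2738.6 kJ

ΔH°rxn = Σ nΔHf°(products) − Σ nΔHf°(reactants).
Products: 2·(-393.5) + 7·(-285.8) + 2·(-23.0) = -2833.6
Reactants: 2·(-47.5) + 11/2·(+0.0) + 5·(+0.0) = -95.0
ΔH°rxn = (-2833.6) − (-95.0) = -2738.6 kJ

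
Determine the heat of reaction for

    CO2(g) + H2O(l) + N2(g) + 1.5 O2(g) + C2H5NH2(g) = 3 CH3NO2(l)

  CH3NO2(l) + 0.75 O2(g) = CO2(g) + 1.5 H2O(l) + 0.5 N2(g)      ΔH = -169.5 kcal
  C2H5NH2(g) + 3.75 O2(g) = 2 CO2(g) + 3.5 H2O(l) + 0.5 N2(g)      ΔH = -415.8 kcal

ΔH = 92.7 kcal

equation 1 reversed and × 3: (-3)·(-169.5) = +508.5 kcal
equation 2 as written: -415.8 kcal
Since enthalpy is a state function, ΔH = (-3)·(-169.5) + (1)·(-415.8) = 92.7 kcal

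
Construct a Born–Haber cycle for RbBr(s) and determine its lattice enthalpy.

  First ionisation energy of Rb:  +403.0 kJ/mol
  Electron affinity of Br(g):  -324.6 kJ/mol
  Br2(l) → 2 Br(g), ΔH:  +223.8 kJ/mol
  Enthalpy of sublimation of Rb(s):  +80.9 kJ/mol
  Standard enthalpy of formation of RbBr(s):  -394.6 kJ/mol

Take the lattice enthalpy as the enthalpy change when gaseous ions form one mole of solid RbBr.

ΔHf° = 1·ΔHsub + 1·(ΣIE) + 1/2·D(Br2) + 1·EA + U
-394.6 = 1·(+80.9) + 1·(+403.0) + 1/2·(+223.8) + 1·(-324.6) + U
U = -394.6 − (+271.2) = -665.8 kJ/mol

U = -665.8 kJ/mol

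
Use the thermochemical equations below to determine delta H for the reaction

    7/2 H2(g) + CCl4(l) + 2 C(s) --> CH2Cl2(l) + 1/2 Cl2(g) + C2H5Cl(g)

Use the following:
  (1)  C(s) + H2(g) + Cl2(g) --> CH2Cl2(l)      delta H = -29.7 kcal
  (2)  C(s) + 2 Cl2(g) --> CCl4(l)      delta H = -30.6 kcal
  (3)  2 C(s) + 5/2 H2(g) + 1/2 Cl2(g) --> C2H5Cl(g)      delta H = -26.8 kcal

(1) as written (CH2Cl2(l) already on the product side): -29.7 kcal
(2) reversed (CCl4(l) must end up as a reactant): +30.6 kcal
(3) as written (C2H5Cl(g) already on the product side): -26.8 kcal
Combining the equations, delta H = (1)·(-29.7) + (-1)·(-30.6) + (1)·(-26.8) = -25.9 kcal

delta H = -25.9 kcal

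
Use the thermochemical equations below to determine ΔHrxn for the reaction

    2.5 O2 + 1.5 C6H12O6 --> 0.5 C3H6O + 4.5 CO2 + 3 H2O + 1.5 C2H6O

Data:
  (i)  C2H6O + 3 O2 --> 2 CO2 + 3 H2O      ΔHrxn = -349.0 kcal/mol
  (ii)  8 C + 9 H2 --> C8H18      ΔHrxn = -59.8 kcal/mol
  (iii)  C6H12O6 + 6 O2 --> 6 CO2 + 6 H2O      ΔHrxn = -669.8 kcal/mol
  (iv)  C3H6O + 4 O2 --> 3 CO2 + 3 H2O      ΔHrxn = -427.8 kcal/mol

ΔHrxn = -267.3 kcal/mol

(i) reversed and × 3/2: (-3/2)·(-349.0) = +523.5 kcal/mol
(ii): not needed.
(iii) × 3/2: (3/2)·(-669.8) = -1004.7 kcal/mol
(iv) reversed and × 1/2: (-1/2)·(-427.8) = +213.9 kcal/mol
ΔHrxn = (-3/2)·(-349.0) + (3/2)·(-669.8) + (-1/2)·(-427.8) = -267.3 kcal/mol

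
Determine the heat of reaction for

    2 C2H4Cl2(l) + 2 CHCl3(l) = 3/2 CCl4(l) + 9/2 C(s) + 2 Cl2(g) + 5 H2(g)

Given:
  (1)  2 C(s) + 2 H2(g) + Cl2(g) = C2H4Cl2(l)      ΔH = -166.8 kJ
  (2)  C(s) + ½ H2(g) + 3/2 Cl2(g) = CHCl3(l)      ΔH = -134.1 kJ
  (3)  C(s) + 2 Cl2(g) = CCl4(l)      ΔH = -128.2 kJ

ΔH = 409.5 kJ

(1) reversed and × 2 (reverse to put C2H4Cl2(l) on the reactant side; ×2 to match 2 C2H4Cl2(l) in the target): (-2)·(-166.8) = +333.6 kJ
(2) reversed and × 2 (CHCl3(l) must end up as a reactant; scale by 2 for the 2 CHCl3(l)): (-2)·(-134.1) = +268.2 kJ
(3) × 3/2 (scale by 3/2 for the 3/2 CCl4(l)): (3/2)·(-128.2) = -192.3 kJ
By Hess's law, ΔH = (+333.6) + (+268.2) + (-192.3) = 409.5 kJ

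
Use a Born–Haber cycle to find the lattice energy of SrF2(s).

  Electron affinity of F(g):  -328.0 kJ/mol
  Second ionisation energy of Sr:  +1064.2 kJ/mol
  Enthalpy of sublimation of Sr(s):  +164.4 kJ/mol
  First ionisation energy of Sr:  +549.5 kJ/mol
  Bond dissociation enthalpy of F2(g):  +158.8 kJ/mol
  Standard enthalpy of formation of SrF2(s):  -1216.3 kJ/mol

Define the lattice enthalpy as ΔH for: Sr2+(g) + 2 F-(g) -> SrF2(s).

ΔHf° = 1·ΔHsub + 1·(ΣIE) + 1·D(F2) + 2·EA + U
-1216.3 = 1·(+164.4) + 1·(+1613.7) + 1·(+158.8) + 2·(-328.0) + U
U = -1216.3 − (+1280.9) = -2497.2 kJ/mol

U = -2497.2 kJ/mol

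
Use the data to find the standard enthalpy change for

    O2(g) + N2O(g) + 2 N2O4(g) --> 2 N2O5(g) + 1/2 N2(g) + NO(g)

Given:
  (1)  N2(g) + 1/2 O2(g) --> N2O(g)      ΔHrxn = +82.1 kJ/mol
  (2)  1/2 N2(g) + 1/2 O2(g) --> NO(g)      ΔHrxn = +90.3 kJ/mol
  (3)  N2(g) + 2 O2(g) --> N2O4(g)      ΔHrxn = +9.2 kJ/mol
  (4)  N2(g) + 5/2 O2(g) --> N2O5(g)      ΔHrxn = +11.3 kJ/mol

(1) reversed: -82.1 kJ/mol
(2) as written: +90.3 kJ/mol
(3) reversed and × 2: (-2)·(+9.2) = -18.4 kJ/mol
(4) × 2: (2)·(+11.3) = +22.6 kJ/mol
Since enthalpy is a state function, ΔHrxn = (-82.1) + (+90.3) + (-18.4) + (+22.6) = 12.4 kJ/mol

ΔHrxn = 12.4 kJ/mol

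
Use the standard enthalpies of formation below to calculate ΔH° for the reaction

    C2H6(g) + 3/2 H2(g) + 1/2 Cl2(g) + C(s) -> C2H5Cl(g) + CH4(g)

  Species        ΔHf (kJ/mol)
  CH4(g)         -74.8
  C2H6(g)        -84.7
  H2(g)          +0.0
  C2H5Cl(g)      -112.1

Products: 1·(-112.1) + 1·(-74.8) = -186.9
Reactants: 1·(-84.7) + 3/2·(+0.0) + 1/2·(+0.0) + 1·(+0.0) = -84.7
ΔH° = (-186.9) − (-84.7) = -102.2 kJ/mol

ΔH° = -102.2 kJ/mol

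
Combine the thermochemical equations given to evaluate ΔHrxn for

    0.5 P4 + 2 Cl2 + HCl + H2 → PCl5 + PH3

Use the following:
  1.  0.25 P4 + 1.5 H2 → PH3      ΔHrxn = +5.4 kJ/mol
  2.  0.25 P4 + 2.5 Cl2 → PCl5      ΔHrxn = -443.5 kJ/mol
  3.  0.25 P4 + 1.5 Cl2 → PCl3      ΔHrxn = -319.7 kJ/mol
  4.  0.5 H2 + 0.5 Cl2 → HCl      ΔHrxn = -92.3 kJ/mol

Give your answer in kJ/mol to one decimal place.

eq. 1 as written (PH3 already on the product side): +5.4 kJ/mol
eq. 2 as written (PCl5 already on the product side): -443.5 kJ/mol
eq. 3: not needed (PCl3 appears nowhere else).
eq. 4 reversed (HCl must end up as a reactant): +92.3 kJ/mol
ΔHrxn = (+5.4) + (-443.5) + (+92.3) = -345.8 kJ/mol

ΔHrxn = -345.8 kJ/mol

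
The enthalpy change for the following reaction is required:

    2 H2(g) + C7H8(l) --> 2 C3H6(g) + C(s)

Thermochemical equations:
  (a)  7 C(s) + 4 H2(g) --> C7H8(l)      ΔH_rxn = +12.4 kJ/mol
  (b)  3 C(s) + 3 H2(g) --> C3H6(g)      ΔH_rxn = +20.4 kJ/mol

(a) reversed (C7H8(l) must end up as a reactant): -12.4 kJ/mol
(b) × 2 (scale by 2 for the 2 C3H6(g)): (2)·(+20.4) = +40.8 kJ/mol
Summing the manipulated equations, ΔH_rxn = (-1)·(+12.4) + (2)·(+20.4) = 28.4 kJ/mol

ΔH_rxn = 28.4 kJ/mol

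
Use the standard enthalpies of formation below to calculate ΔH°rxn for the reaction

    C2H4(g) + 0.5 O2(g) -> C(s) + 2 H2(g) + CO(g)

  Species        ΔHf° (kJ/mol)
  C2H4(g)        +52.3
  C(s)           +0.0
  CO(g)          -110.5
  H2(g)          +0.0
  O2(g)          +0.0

Products: 1·(+0.0) + 2·(+0.0) + 1·(-110.5) = -110.5
Reactants: 1·(+52.3) + 1/2·(+0.0) = +52.3
ΔH°rxn = (-110.5) − (+52.3) = -162.8 kJ/mol

ΔH°rxn = -162.8 kJ/mol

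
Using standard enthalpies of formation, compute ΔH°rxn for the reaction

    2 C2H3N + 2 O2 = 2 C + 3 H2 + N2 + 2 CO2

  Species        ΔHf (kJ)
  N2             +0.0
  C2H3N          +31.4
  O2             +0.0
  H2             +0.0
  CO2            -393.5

ΔH°rxn = -849.8 kJ

Products: 2·(+0.0) + 3·(+0.0) + 1·(+0.0) + 2·(-393.5) = -787.0
Reactants: 2·(+31.4) + 2·(+0.0) = +62.8
ΔH°rxn = (-787.0) − (+62.8) = -849.8 kJ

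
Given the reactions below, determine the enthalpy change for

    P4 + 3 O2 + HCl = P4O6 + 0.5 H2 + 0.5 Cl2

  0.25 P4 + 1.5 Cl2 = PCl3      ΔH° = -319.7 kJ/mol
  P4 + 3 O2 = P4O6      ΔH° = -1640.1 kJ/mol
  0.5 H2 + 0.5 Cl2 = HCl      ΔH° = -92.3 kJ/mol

ΔH° = -1547.8 kJ/mol

equation 1: not needed (PCl3 appears nowhere else).
equation 2 as written (P4O6 already on the product side): -1640.1 kJ/mol
equation 3 reversed (reverse to put HCl on the reactant side): +92.3 kJ/mol
Combining the equations, ΔH° = (-1640.1) + (+92.3) = -1547.8 kJ/mol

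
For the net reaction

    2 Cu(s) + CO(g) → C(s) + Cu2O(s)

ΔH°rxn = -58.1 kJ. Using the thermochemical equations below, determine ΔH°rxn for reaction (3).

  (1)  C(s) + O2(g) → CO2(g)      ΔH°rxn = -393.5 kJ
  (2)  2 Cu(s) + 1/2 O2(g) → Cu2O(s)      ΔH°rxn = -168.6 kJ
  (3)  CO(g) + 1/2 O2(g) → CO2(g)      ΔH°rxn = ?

(1) reversed (reverse to put C(s) on the product side): +393.5 kJ
(2) as written (Cu2O(s) already on the product side): -168.6 kJ
(3) as written (CO(g) already on the reactant side): contributes x
-58.1 = (+393.5) + (-168.6) + x
x = (-58.1 − (+224.9)) / (1) = -283.0 kJ

ΔH°rxn = -283.0 kJ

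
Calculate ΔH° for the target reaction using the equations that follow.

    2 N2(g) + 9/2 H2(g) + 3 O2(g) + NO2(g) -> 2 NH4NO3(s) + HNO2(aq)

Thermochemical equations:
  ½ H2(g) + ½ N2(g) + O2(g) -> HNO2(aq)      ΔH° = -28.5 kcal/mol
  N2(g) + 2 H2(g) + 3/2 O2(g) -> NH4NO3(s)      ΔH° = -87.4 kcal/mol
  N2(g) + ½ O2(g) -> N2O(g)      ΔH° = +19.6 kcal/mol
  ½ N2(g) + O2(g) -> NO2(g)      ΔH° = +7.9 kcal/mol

equation 1 as written: -28.5 kcal/mol
equation 2 × 2: (2)·(-87.4) = -174.8 kcal/mol
equation 3: not needed.
equation 4 reversed: -7.9 kcal/mol
ΔH° = (-28.5) + (-174.8) + (-7.9) = -211.2 kcal/mol

ΔH° = -211.2 kcal/mol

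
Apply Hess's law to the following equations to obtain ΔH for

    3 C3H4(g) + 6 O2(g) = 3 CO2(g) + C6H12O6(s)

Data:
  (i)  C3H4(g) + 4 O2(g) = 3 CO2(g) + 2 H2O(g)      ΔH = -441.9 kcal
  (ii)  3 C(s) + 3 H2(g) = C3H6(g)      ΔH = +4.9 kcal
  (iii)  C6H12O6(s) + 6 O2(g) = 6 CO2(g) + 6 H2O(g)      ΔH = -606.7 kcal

(i) × 3 (×3 to match 3 C3H4(g) in the target): (3)·(-441.9) = -1325.7 kcal
(ii): not needed (C(s) appears nowhere else).
(iii) reversed (reverse to put C6H12O6(s) on the product side): +606.7 kcal
ΔH = (-1325.7) + (+606.7) = -719.0 kcal

ΔH = -719.0 kcal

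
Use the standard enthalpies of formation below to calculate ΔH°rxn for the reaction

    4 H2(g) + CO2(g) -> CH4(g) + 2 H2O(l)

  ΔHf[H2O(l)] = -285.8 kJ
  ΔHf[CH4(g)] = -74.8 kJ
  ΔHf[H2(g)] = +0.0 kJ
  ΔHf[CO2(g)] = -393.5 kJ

ΔH°rxn = Σ nΔHf°(products) − Σ nΔHf°(reactants).
Products: 1·(-74.8) + 2·(-285.8) = -646.4
Reactants: 4·(+0.0) + 1·(-393.5) = -393.5
ΔH°rxn = (-646.4) − (-393.5) = -252.9 kJ

ΔH°rxn = -252.9 kJ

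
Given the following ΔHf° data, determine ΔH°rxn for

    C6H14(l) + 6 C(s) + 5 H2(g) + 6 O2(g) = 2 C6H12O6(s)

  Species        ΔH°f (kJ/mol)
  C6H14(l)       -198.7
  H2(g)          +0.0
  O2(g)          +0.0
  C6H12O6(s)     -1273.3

Products: 2·(-1273.3) = -2546.6
Reactants: 1·(-198.7) + 6·(+0.0) + 5·(+0.0) + 6·(+0.0) = -198.7
ΔH°rxn = (-2546.6) − (-198.7) = -2347.9 kJ/mol

ΔH°rxn = -2347.9 kJ/mol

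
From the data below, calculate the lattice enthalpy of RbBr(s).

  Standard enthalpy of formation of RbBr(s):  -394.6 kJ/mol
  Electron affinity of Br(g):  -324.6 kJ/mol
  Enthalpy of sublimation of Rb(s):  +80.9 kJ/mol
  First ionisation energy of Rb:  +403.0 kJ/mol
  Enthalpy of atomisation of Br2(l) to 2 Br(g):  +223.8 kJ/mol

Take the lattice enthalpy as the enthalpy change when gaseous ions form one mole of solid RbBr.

ΔHf° = 1·ΔHsub + 1·(ΣIE) + 1/2·D(Br2) + 1·EA + U
-394.6 = 1·(+80.9) + 1·(+403.0) + 1/2·(+223.8) + 1·(-324.6) + U
U = -394.6 − (+271.2) = -665.8 kJ/mol

U = -665.8 kJ/mol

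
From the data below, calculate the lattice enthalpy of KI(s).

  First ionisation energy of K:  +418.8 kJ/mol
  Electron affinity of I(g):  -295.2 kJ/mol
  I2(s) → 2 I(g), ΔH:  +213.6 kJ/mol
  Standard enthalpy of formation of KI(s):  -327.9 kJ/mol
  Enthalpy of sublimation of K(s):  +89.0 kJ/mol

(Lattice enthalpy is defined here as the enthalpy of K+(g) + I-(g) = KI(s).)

ΔHf° = 1·ΔHsub + 1·(ΣIE) + 1/2·D(I2) + 1·EA + U
-327.9 = 1·(+89.0) + 1·(+418.8) + 1/2·(+213.6) + 1·(-295.2) + U
U = -327.9 − (+319.4) = -647.3 kJ/mol

U = -647.3 kJ/mol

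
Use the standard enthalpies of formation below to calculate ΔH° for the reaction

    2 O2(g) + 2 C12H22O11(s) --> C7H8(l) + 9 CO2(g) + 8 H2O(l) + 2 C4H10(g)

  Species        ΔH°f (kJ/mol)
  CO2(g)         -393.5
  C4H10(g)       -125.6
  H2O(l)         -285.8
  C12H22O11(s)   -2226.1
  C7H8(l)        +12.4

Products: 1·(+12.4) + 9·(-393.5) + 8·(-285.8) + 2·(-125.6) = -6066.7
Reactants: 2·(+0.0) + 2·(-2226.1) = -4452.2
ΔH° = (-6066.7) − (-4452.2) = -1614.5 kJ/mol

ΔH° = -1614.5 kJ/mol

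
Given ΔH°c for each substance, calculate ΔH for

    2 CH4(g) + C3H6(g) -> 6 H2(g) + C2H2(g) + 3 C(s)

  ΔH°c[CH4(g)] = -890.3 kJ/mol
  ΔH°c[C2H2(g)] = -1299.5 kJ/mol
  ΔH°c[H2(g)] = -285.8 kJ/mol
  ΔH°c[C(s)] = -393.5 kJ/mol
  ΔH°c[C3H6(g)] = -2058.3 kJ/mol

ΔH = 355.9 kJ/mol

Using ΔH = Σ nΔHc°(reactants) − Σ nΔHc°(products):
= [2·(-890.3) + 1·(-2058.3)] − [6·(-285.8) + 1·(-1299.5) + 3·(-393.5)]
= 355.9 kJ/mol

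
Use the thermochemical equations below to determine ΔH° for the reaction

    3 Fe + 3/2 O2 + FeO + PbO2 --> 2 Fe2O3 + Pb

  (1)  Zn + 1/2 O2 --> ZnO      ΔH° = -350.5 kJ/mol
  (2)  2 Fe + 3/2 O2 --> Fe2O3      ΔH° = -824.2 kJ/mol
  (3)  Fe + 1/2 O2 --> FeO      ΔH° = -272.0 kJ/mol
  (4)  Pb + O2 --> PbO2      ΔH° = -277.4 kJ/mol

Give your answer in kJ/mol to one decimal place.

(1): not needed.
(2) × 2: (2)·(-824.2) = -1648.4 kJ/mol
(3) reversed: +272.0 kJ/mol
(4) reversed: +277.4 kJ/mol
Combining the equations, ΔH° = (-1648.4) + (+272.0) + (+277.4) = -1099.0 kJ/mol

ΔH° = -1099.0 kJ/mol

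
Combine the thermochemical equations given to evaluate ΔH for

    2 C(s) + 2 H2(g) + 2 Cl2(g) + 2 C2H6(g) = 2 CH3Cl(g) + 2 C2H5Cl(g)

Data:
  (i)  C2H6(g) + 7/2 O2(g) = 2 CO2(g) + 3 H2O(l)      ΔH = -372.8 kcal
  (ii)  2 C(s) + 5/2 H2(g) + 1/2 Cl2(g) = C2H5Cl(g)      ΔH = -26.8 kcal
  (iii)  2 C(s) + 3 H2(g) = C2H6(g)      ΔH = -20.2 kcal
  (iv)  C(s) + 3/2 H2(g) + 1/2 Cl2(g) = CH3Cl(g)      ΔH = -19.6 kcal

(i): not needed (O2(g) appears nowhere else).
(ii) × 2 (scale by 2 for the 2 C2H5Cl(g)): (2)·(-26.8) = -53.6 kcal
(iii) reversed and × 2: (-2)·(-20.2) = +40.4 kcal
(iv) × 2 (×2 to match 2 CH3Cl(g) in the target): (2)·(-19.6) = -39.2 kcal
Since enthalpy is a state function, ΔH = (2)·(-26.8) + (-2)·(-20.2) + (2)·(-19.6) = -52.4 kcal

ΔH = -52.4 kcal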